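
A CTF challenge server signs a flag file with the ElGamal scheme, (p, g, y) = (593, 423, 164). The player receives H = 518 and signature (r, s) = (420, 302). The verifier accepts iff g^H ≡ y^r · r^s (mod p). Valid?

Left side g^H mod p:
423^518 mod 593 = 534
Right side y^r · r^s mod p:
164^420 mod 593 = 110
420^302 mod 593 = 393
110·393 = 43230 ≡ 534 (mod 593)
534 ≡ 534 (mod 593), so the signature is genuine.

yes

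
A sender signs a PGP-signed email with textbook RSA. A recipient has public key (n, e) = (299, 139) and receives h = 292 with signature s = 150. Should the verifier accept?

accept

Squares mod 299: s^1≡150, s^2≡75, s^4≡243, s^8≡146, s^16≡87, s^32≡94, s^64≡165, s^128≡16
139 = 128 + 8 + 2 + 1, so s^139 ≡ 16·146·75·150 ≡ 292 (mod 299)
292 = h, so the signature checks out.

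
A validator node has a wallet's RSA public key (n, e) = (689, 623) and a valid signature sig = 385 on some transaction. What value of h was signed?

655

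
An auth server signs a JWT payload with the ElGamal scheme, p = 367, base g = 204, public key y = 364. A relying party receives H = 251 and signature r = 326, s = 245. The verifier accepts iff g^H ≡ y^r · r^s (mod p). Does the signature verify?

Left side g^H mod p:
Squares mod 367: 204^1≡204, 204^2≡145, 204^4≡106, 204^8≡226, 204^16≡63, 204^32≡299, 204^64≡220, 204^128≡323
251 = 128 + 64 + 32 + 16 + 8 + 2 + 1, so 204^251 ≡ 323·220·299·63·226·145·204 ≡ 199 (mod 367)
Right side y^r · r^s mod p:
Squares mod 367: 364^1≡364, 364^2≡9, 364^4≡81, 364^8≡322, 364^16≡190, 364^32≡134, 364^64≡340, 364^128≡362, 364^256≡25
326 = 256 + 64 + 4 + 2, so 364^326 ≡ 25·340·81·9 ≡ 72 (mod 367)
Squares mod 367: 326^1≡326, 326^2≡213, 326^4≡228, 326^8≡237, 326^16≡18, 326^32≡324, 326^64≡14, 326^128≡196
245 = 128 + 64 + 32 + 16 + 4 + 1, so 326^245 ≡ 196·14·324·18·228·326 ≡ 267 (mod 367)
72·267 = 19224 ≡ 140 (mod 367)
199 ≠ 140, so verification fails.

does not verify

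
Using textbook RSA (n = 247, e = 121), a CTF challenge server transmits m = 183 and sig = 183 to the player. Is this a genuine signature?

genuine

sig^121 mod 247 = 183
sig^121 mod 247 = 183 matches m.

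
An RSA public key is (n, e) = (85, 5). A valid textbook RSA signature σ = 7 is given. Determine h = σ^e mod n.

62

Squares mod 85: σ^1≡7, σ^2≡49, σ^4≡21
5 = 4 + 1, so σ^5 ≡ 21·7 ≡ 62 (mod 85)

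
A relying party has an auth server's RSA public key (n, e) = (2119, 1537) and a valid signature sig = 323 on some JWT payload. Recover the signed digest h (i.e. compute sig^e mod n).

Squares mod 2119: sig^1≡323, sig^2≡498, sig^4≡81, sig^8≡204, sig^16≡1355, sig^32≡971, sig^64≡2005, sig^128≡282, sig^256≡1121, sig^512≡74, sig^1024≡1238
1537 = 1024 + 512 + 1, so sig^1537 ≡ 1238·74·323 ≡ 960 (mod 2119)

960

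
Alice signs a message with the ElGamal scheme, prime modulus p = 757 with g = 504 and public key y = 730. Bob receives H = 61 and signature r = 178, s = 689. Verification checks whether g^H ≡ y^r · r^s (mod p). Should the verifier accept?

Left side g^H mod p:
504^2 = 254016 ≡ 421
504^4 ≡ 421^2 = 177241 ≡ 103
504^8 ≡ 103^2 = 10609 ≡ 11
504^16 ≡ 11^2 = 121
504^32 ≡ 121^2 = 14641 ≡ 258
61 = 32 + 16 + 8 + 4 + 1, so 504^61 ≡ 258·121·11·103·504 ≡ 554 (mod 757)
Right side y^r · r^s mod p:
730^2 = 532900 ≡ 729
730^4 ≡ 729^2 = 531441 ≡ 27
730^8 ≡ 27^2 = 729
730^16 ≡ 729^2 = 531441 ≡ 27
730^32 ≡ 27^2 = 729
730^64 ≡ 729^2 = 531441 ≡ 27
730^128 ≡ 27^2 = 729
178 = 128 + 32 + 16 + 2, so 730^178 ≡ 729·729·27·729 ≡ 27 (mod 757)
178^2 = 31684 ≡ 647
178^4 ≡ 647^2 = 418609 ≡ 745
178^8 ≡ 745^2 = 555025 ≡ 144
178^16 ≡ 144^2 = 20736 ≡ 297
178^32 ≡ 297^2 = 88209 ≡ 397
178^64 ≡ 397^2 = 157609 ≡ 153
178^128 ≡ 153^2 = 23409 ≡ 699
178^256 ≡ 699^2 = 488601 ≡ 336
178^512 ≡ 336^2 = 112896 ≡ 103
689 = 512 + 128 + 32 + 16 + 1, so 178^689 ≡ 103·699·397·297·178 ≡ 385 (mod 757)
27·385 = 10395 ≡ 554 (mod 757)
554 ≡ 554 (mod 757), so the signature is genuine.

accept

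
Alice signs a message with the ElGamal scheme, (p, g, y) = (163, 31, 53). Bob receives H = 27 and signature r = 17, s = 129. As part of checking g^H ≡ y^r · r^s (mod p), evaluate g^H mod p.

Squares mod 163: 31^1≡31, 31^2≡146, 31^4≡126, 31^8≡65, 31^16≡150
27 = 16 + 8 + 2 + 1, so 31^27 ≡ 150·65·146·31 ≡ 162 (mod 163)

162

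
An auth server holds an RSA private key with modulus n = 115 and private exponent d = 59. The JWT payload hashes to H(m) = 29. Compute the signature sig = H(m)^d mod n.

(H(m))^2 ≡ 29^2 = 841 ≡ 36
(H(m))^4 ≡ 36^2 = 1296 ≡ 31
(H(m))^8 ≡ 31^2 = 961 ≡ 41
(H(m))^16 ≡ 41^2 = 1681 ≡ 71
(H(m))^32 ≡ 71^2 = 5041 ≡ 96
59 = 32 + 16 + 8 + 2 + 1, so (H(m))^59 ≡ 96·71·41·36·29 ≡ 54 (mod 115)

54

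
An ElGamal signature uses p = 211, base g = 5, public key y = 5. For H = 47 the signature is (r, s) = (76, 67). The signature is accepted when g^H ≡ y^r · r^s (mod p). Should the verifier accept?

accept

Left side g^H mod p:
5^2 = 25
5^4 ≡ 25^2 = 625 ≡ 203
5^8 ≡ 203^2 = 41209 ≡ 64
5^16 ≡ 64^2 = 4096 ≡ 87
5^32 ≡ 87^2 = 7569 ≡ 184
47 = 32 + 8 + 4 + 2 + 1, so 5^47 ≡ 184·64·203·25·5 ≡ 121 (mod 211)
Right side y^r · r^s mod p:
5^2 = 25
5^4 ≡ 25^2 = 625 ≡ 203
5^8 ≡ 203^2 = 41209 ≡ 64
5^16 ≡ 64^2 = 4096 ≡ 87
5^32 ≡ 87^2 = 7569 ≡ 184
5^64 ≡ 184^2 = 33856 ≡ 96
76 = 64 + 8 + 4, so 5^76 ≡ 96·64·203 ≡ 11 (mod 211)
76^2 = 5776 ≡ 79
76^4 ≡ 79^2 = 6241 ≡ 122
76^8 ≡ 122^2 = 14884 ≡ 114
76^16 ≡ 114^2 = 12996 ≡ 125
76^32 ≡ 125^2 = 15625 ≡ 11
76^64 ≡ 11^2 = 121
67 = 64 + 2 + 1, so 76^67 ≡ 121·79·76 ≡ 11 (mod 211)
11·11 = 121 ≡ 121 (mod 211)
121 ≡ 121 (mod 211), so the signature is genuine.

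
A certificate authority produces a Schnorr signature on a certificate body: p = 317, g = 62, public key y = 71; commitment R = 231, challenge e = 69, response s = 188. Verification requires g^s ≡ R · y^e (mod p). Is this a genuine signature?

genuine

g^s mod p:
Squares mod 317: 62^1≡62, 62^2≡40, 62^4≡15, 62^8≡225, 62^16≡222, 62^32≡149, 62^64≡11, 62^128≡121
188 = 128 + 32 + 16 + 8 + 4, so 62^188 ≡ 121·149·222·225·15 ≡ 131 (mod 317)
R · y^e mod p:
Squares mod 317: 71^1≡71, 71^2≡286, 71^4≡10, 71^8≡100, 71^16≡173, 71^32≡131, 71^64≡43
69 = 64 + 4 + 1, so 71^69 ≡ 43·10·71 ≡ 98 (mod 317)
231·98 = 22638 ≡ 131 (mod 317)
131 ≡ 131 (mod 317); signature holds.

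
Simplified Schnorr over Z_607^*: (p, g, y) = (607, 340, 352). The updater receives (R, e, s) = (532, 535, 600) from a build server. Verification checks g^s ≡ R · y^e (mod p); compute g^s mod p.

Squares mod 607: 340^1≡340, 340^2≡270, 340^4≡60, 340^8≡565, 340^16≡550, 340^32≡214, 340^64≡271, 340^128≡601, 340^256≡36, 340^512≡82
600 = 512 + 64 + 16 + 8, so 340^600 ≡ 82·271·550·565 ≡ 167 (mod 607)

167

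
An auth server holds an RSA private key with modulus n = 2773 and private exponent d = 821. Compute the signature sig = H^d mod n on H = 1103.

1732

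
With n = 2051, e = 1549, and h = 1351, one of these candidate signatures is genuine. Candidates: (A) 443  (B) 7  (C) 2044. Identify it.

C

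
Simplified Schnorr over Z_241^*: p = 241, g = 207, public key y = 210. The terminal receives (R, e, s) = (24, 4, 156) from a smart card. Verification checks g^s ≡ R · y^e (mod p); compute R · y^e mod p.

Squares mod 241: 210^1≡210, 210^2≡238, 210^4≡9
210^4 ≡ 9 (mod 241)
R · y^e ≡ 24·9 = 216 ≡ 216 (mod 241)

216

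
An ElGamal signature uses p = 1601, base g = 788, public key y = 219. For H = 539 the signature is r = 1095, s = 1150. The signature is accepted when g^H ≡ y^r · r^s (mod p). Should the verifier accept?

Left side g^H mod p:
788^2 = 620944 ≡ 1357
788^4 ≡ 1357^2 = 1841449 ≡ 299
788^8 ≡ 299^2 = 89401 ≡ 1346
788^16 ≡ 1346^2 = 1811716 ≡ 985
788^32 ≡ 985^2 = 970225 ≡ 19
788^64 ≡ 19^2 = 361
788^128 ≡ 361^2 = 130321 ≡ 640
788^256 ≡ 640^2 = 409600 ≡ 1345
788^512 ≡ 1345^2 = 1809025 ≡ 1496
539 = 512 + 16 + 8 + 2 + 1, so 788^539 ≡ 1496·985·1346·1357·788 ≡ 506 (mod 1601)
Right side y^r · r^s mod p:
219^2 = 47961 ≡ 1532
219^4 ≡ 1532^2 = 2347024 ≡ 1559
219^8 ≡ 1559^2 = 2430481 ≡ 163
219^16 ≡ 163^2 = 26569 ≡ 953
219^32 ≡ 953^2 = 908209 ≡ 442
219^64 ≡ 442^2 = 195364 ≡ 42
219^128 ≡ 42^2 = 1764 ≡ 163
219^256 ≡ 163^2 = 26569 ≡ 953
219^512 ≡ 953^2 = 908209 ≡ 442
219^1024 ≡ 442^2 = 195364 ≡ 42
1095 = 1024 + 64 + 4 + 2 + 1, so 219^1095 ≡ 42·42·1559·1532·219 ≡ 1291 (mod 1601)
1095^2 = 1199025 ≡ 1477
1095^4 ≡ 1477^2 = 2181529 ≡ 967
1095^8 ≡ 967^2 = 935089 ≡ 105
1095^16 ≡ 105^2 = 11025 ≡ 1419
1095^32 ≡ 1419^2 = 2013561 ≡ 1104
1095^64 ≡ 1104^2 = 1218816 ≡ 455
1095^128 ≡ 455^2 = 207025 ≡ 496
1095^256 ≡ 496^2 = 246016 ≡ 1063
1095^512 ≡ 1063^2 = 1129969 ≡ 1264
1095^1024 ≡ 1264^2 = 1597696 ≡ 1499
1150 = 1024 + 64 + 32 + 16 + 8 + 4 + 2, so 1095^1150 ≡ 1499·455·1104·1419·105·967·1477 ≡ 408 (mod 1601)
1291·408 = 526728 ≡ 1600 (mod 1601)
506 ≠ 1600, so verification fails.

reject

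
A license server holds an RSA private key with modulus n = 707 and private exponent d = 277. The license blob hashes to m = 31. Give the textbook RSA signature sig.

m^277 mod 707 = 52

52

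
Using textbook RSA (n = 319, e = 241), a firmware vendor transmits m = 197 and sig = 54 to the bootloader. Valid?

Squares mod 319: sig^1≡54, sig^2≡45, sig^4≡111, sig^8≡199, sig^16≡45, sig^32≡111, sig^64≡199, sig^128≡45
241 = 128 + 64 + 32 + 16 + 1, so sig^241 ≡ 45·199·111·45·54 ≡ 197 (mod 319)
197 = m, so the signature checks out.

yes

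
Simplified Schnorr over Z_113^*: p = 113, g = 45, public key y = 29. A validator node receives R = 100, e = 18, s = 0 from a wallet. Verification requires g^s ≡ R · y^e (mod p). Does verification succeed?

g^s mod p:
45^0 mod 113 = 1
R · y^e mod p:
29^18 mod 113 = 26
100·26 = 2600 ≡ 1 (mod 113)
1 ≡ 1 (mod 113); signature holds.

passes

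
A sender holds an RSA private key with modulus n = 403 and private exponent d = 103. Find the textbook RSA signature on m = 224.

81

Squares mod 403: m^1≡224, m^2≡204, m^4≡107, m^8≡165, m^16≡224, m^32≡204, m^64≡107
103 = 64 + 32 + 4 + 2 + 1, so m^103 ≡ 107·204·107·204·224 ≡ 81 (mod 403)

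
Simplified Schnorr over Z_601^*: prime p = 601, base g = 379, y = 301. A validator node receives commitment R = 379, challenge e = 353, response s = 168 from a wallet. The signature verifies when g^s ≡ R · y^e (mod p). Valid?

no

g^s mod p:
379^2 = 143641 ≡ 2
379^4 ≡ 2^2 = 4
379^8 ≡ 4^2 = 16
379^16 ≡ 16^2 = 256
379^32 ≡ 256^2 = 65536 ≡ 27
379^64 ≡ 27^2 = 729 ≡ 128
379^128 ≡ 128^2 = 16384 ≡ 157
168 = 128 + 32 + 8, so 379^168 ≡ 157·27·16 ≡ 512 (mod 601)
R · y^e mod p:
301^2 = 90601 ≡ 451
301^4 ≡ 451^2 = 203401 ≡ 263
301^8 ≡ 263^2 = 69169 ≡ 54
301^16 ≡ 54^2 = 2916 ≡ 512
301^32 ≡ 512^2 = 262144 ≡ 108
301^64 ≡ 108^2 = 11664 ≡ 245
301^128 ≡ 245^2 = 60025 ≡ 526
301^256 ≡ 526^2 = 276676 ≡ 216
353 = 256 + 64 + 32 + 1, so 301^353 ≡ 216·245·108·301 ≡ 526 (mod 601)
379·526 = 199354 ≡ 423 (mod 601)
512 ≠ 423; the check fails.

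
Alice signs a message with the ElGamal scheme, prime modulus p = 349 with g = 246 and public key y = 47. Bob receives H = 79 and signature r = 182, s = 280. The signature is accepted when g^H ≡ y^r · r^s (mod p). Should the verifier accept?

Left side g^H mod p:
Squares mod 349: 246^1≡246, 246^2≡139, 246^4≡126, 246^8≡171, 246^16≡274, 246^32≡41, 246^64≡285
79 = 64 + 8 + 4 + 2 + 1, so 246^79 ≡ 285·171·126·139·246 ≡ 11 (mod 349)
Right side y^r · r^s mod p:
Squares mod 349: 47^1≡47, 47^2≡115, 47^4≡312, 47^8≡322, 47^16≡31, 47^32≡263, 47^64≡67, 47^128≡301
182 = 128 + 32 + 16 + 4 + 2, so 47^182 ≡ 301·263·31·312·115 ≡ 27 (mod 349)
Squares mod 349: 182^1≡182, 182^2≡318, 182^4≡263, 182^8≡67, 182^16≡301, 182^32≡210, 182^64≡126, 182^128≡171, 182^256≡274
280 = 256 + 16 + 8, so 182^280 ≡ 274·301·67 ≡ 41 (mod 349)
27·41 = 1107 ≡ 60 (mod 349)
11 ≠ 60, so verification fails.

reject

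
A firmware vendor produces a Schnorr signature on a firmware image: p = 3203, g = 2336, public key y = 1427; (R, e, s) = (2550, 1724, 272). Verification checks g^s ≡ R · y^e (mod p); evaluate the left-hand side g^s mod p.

Squares mod 3203: 2336^1≡2336, 2336^2≡2187, 2336^4≡890, 2336^8≡959, 2336^16≡420, 2336^32≡235, 2336^64≡774, 2336^128≡115, 2336^256≡413
272 = 256 + 16, so 2336^272 ≡ 413·420 ≡ 498 (mod 3203)

498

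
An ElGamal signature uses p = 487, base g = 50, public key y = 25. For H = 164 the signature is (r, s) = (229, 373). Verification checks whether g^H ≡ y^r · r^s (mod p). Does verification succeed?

fails

Left side g^H mod p:
50^2 = 2500 ≡ 65
50^4 ≡ 65^2 = 4225 ≡ 329
50^8 ≡ 329^2 = 108241 ≡ 127
50^16 ≡ 127^2 = 16129 ≡ 58
50^32 ≡ 58^2 = 3364 ≡ 442
50^64 ≡ 442^2 = 195364 ≡ 77
50^128 ≡ 77^2 = 5929 ≡ 85
164 = 128 + 32 + 4, so 50^164 ≡ 85·442·329 ≡ 470 (mod 487)
Right side y^r · r^s mod p:
25^2 = 625 ≡ 138
25^4 ≡ 138^2 = 19044 ≡ 51
25^8 ≡ 51^2 = 2601 ≡ 166
25^16 ≡ 166^2 = 27556 ≡ 284
25^32 ≡ 284^2 = 80656 ≡ 301
25^64 ≡ 301^2 = 90601 ≡ 19
25^128 ≡ 19^2 = 361
229 = 128 + 64 + 32 + 4 + 1, so 25^229 ≡ 361·19·301·51·25 ≡ 292 (mod 487)
229^2 = 52441 ≡ 332
229^4 ≡ 332^2 = 110224 ≡ 162
229^8 ≡ 162^2 = 26244 ≡ 433
229^16 ≡ 433^2 = 187489 ≡ 481
229^32 ≡ 481^2 = 231361 ≡ 36
229^64 ≡ 36^2 = 1296 ≡ 322
229^128 ≡ 322^2 = 103684 ≡ 440
229^256 ≡ 440^2 = 193600 ≡ 261
373 = 256 + 64 + 32 + 16 + 4 + 1, so 229^373 ≡ 261·322·36·481·162·229 ≡ 20 (mod 487)
292·20 = 5840 ≡ 483 (mod 487)
470 ≠ 483, so verification fails.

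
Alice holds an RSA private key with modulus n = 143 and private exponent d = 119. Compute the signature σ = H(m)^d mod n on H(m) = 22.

(H(m))^119 mod 143 = 55

55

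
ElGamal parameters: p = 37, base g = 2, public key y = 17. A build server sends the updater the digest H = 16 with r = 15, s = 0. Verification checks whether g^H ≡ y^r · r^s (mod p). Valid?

no

Left side g^H mod p:
2^2 = 4
2^4 ≡ 4^2 = 16
2^8 ≡ 16^2 = 256 ≡ 34
2^16 ≡ 34^2 = 1156 ≡ 9
Right side y^r · r^s mod p:
17^2 = 289 ≡ 30
17^4 ≡ 30^2 = 900 ≡ 12
17^8 ≡ 12^2 = 144 ≡ 33
15 = 8 + 4 + 2 + 1, so 17^15 ≡ 33·12·30·17 ≡ 14 (mod 37)
15^0 mod 37 = 1
14·1 = 14 ≡ 14 (mod 37)
9 ≠ 14, so verification fails.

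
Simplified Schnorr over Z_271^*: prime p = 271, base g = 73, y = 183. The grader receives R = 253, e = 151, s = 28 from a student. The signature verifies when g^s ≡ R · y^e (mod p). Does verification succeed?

g^s mod p:
73^2 = 5329 ≡ 180
73^4 ≡ 180^2 = 32400 ≡ 151
73^8 ≡ 151^2 = 22801 ≡ 37
73^16 ≡ 37^2 = 1369 ≡ 14
28 = 16 + 8 + 4, so 73^28 ≡ 14·37·151 ≡ 170 (mod 271)
R · y^e mod p:
183^2 = 33489 ≡ 156
183^4 ≡ 156^2 = 24336 ≡ 217
183^8 ≡ 217^2 = 47089 ≡ 206
183^16 ≡ 206^2 = 42436 ≡ 160
183^32 ≡ 160^2 = 25600 ≡ 126
183^64 ≡ 126^2 = 15876 ≡ 158
183^128 ≡ 158^2 = 24964 ≡ 32
151 = 128 + 16 + 4 + 2 + 1, so 183^151 ≡ 32·160·217·156·183 ≡ 111 (mod 271)
253·111 = 28083 ≡ 170 (mod 271)
170 ≡ 170 (mod 271); signature holds.

passes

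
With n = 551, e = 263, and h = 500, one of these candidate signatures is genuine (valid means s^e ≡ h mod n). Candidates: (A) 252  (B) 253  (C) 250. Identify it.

Candidate A: Squares mod 551: 252^1≡252, 252^2≡139, 252^4≡36, 252^8≡194, 252^16≡168, 252^32≡123, 252^64≡252, 252^128≡139, 252^256≡36; 263 = 256 + 4 + 2 + 1, so 252^263 ≡ 36·36·139·252 ≡ 500 (mod 551)
  → matches h = 500
Candidate B: Squares mod 551: 253^1≡253, 253^2≡93, 253^4≡384, 253^8≡339, 253^16≡313, 253^32≡442, 253^64≡310, 253^128≡226, 253^256≡384; 263 = 256 + 4 + 2 + 1, so 253^263 ≡ 384·384·93·253 ≡ 55 (mod 551)
Candidate C: Squares mod 551: 250^1≡250, 250^2≡237, 250^4≡518, 250^8≡538, 250^16≡169, 250^32≡460, 250^64≡16, 250^128≡256, 250^256≡518; 263 = 256 + 4 + 2 + 1, so 250^263 ≡ 518·518·237·250 ≡ 48 (mod 551)

A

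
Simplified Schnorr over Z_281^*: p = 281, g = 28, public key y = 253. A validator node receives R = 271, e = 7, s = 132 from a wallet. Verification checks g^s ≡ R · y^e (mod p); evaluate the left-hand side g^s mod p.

249

Squares mod 281: 28^1≡28, 28^2≡222, 28^4≡109, 28^8≡79, 28^16≡59, 28^32≡109, 28^64≡79, 28^128≡59
132 = 128 + 4, so 28^132 ≡ 59·109 ≡ 249 (mod 281)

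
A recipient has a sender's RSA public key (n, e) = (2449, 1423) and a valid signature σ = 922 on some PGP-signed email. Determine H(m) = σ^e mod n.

1627

Squares mod 2449: σ^1≡922, σ^2≡281, σ^4≡593, σ^8≡1442, σ^16≡163, σ^32≡2079, σ^64≡2205, σ^128≡760, σ^256≡2085, σ^512≡250, σ^1024≡1275
1423 = 1024 + 256 + 128 + 8 + 4 + 2 + 1, so σ^1423 ≡ 1275·2085·760·1442·593·281·922 ≡ 1627 (mod 2449)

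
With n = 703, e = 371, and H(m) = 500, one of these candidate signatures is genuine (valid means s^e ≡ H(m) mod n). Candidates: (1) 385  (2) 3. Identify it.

1

Candidate 1: Squares mod 703: 385^1≡385, 385^2≡595, 385^4≡416, 385^8≡118, 385^16≡567, 385^32≡218, 385^64≡423, 385^128≡367, 385^256≡416; 371 = 256 + 64 + 32 + 16 + 2 + 1, so 385^371 ≡ 416·423·218·567·595·385 ≡ 500 (mod 703)
  → matches H(m) = 500
Candidate 2: Squares mod 703: 3^1≡3, 3^2≡9, 3^4≡81, 3^8≡234, 3^16≡625, 3^32≡460, 3^64≡700, 3^128≡9, 3^256≡81; 371 = 256 + 64 + 32 + 16 + 2 + 1, so 3^371 ≡ 81·700·460·625·9·3 ≡ 694 (mod 703)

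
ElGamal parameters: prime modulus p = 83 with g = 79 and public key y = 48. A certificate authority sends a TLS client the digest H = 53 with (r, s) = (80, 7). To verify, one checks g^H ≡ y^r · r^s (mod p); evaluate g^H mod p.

79^53 mod 83 = 72

72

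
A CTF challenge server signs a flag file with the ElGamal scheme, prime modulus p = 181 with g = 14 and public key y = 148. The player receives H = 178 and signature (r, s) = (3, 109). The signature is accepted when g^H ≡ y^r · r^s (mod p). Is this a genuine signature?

forged

Left side g^H mod p:
Squares mod 181: 14^1≡14, 14^2≡15, 14^4≡44, 14^8≡126, 14^16≡129, 14^32≡170, 14^64≡121, 14^128≡161
178 = 128 + 32 + 16 + 2, so 14^178 ≡ 161·170·129·15 ≡ 169 (mod 181)
Right side y^r · r^s mod p:
Squares mod 181: 148^1≡148, 148^2≡3
3 = 2 + 1, so 148^3 ≡ 3·148 ≡ 82 (mod 181)
Squares mod 181: 3^1≡3, 3^2≡9, 3^4≡81, 3^8≡45, 3^16≡34, 3^32≡70, 3^64≡13
109 = 64 + 32 + 8 + 4 + 1, so 3^109 ≡ 13·70·45·81·3 ≡ 13 (mod 181)
82·13 = 1066 ≡ 161 (mod 181)
169 ≠ 161, so verification fails.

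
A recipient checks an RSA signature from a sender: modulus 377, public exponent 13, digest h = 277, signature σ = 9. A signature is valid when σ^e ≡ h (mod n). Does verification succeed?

fails

σ^2 ≡ 9^2 = 81
σ^4 ≡ 81^2 = 6561 ≡ 152
σ^8 ≡ 152^2 = 23104 ≡ 107
13 = 8 + 4 + 1, so σ^13 ≡ 107·152·9 ≡ 100 (mod 377)
100 ≠ 277, so verification fails.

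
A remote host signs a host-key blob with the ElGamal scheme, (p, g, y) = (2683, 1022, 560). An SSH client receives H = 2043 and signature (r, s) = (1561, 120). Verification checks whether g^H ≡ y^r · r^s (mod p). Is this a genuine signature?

Left side g^H mod p:
1022^2 = 1044484 ≡ 797
1022^4 ≡ 797^2 = 635209 ≡ 2021
1022^8 ≡ 2021^2 = 4084441 ≡ 915
1022^16 ≡ 915^2 = 837225 ≡ 129
1022^32 ≡ 129^2 = 16641 ≡ 543
1022^64 ≡ 543^2 = 294849 ≡ 2402
1022^128 ≡ 2402^2 = 5769604 ≡ 1154
1022^256 ≡ 1154^2 = 1331716 ≡ 948
1022^512 ≡ 948^2 = 898704 ≡ 2582
1022^1024 ≡ 2582^2 = 6666724 ≡ 2152
2043 = 1024 + 512 + 256 + 128 + 64 + 32 + 16 + 8 + 2 + 1, so 1022^2043 ≡ 2152·2582·948·1154·2402·543·129·915·797·1022 ≡ 778 (mod 2683)
Right side y^r · r^s mod p:
560^2 = 313600 ≡ 2372
560^4 ≡ 2372^2 = 5626384 ≡ 133
560^8 ≡ 133^2 = 17689 ≡ 1591
560^16 ≡ 1591^2 = 2531281 ≡ 1212
560^32 ≡ 1212^2 = 1468944 ≡ 1343
560^64 ≡ 1343^2 = 1803649 ≡ 673
560^128 ≡ 673^2 = 452929 ≡ 2185
560^256 ≡ 2185^2 = 4774225 ≡ 1168
560^512 ≡ 1168^2 = 1364224 ≡ 1260
560^1024 ≡ 1260^2 = 1587600 ≡ 1947
1561 = 1024 + 512 + 16 + 8 + 1, so 560^1561 ≡ 1947·1260·1212·1591·560 ≡ 295 (mod 2683)
1561^2 = 2436721 ≡ 557
1561^4 ≡ 557^2 = 310249 ≡ 1704
1561^8 ≡ 1704^2 = 2903616 ≡ 610
1561^16 ≡ 610^2 = 372100 ≡ 1846
1561^32 ≡ 1846^2 = 3407716 ≡ 306
1561^64 ≡ 306^2 = 93636 ≡ 2414
120 = 64 + 32 + 16 + 8, so 1561^120 ≡ 2414·306·1846·610 ≡ 2331 (mod 2683)
295·2331 = 687645 ≡ 797 (mod 2683)
778 ≠ 797, so verification fails.

forged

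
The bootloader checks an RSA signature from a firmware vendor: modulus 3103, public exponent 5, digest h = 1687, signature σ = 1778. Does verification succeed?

passes

σ^2 ≡ 1778^2 = 3161284 ≡ 2430
σ^4 ≡ 2430^2 = 5904900 ≡ 2994
5 = 4 + 1, so σ^5 ≡ 2994·1778 ≡ 1687 (mod 3103)
Since 1687 equals the digest 1687, verification succeeds.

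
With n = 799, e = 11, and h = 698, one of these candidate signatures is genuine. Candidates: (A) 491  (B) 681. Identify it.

B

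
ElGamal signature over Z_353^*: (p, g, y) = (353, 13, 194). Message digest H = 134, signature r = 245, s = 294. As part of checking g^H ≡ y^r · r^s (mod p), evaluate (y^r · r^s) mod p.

189

194^2 = 37636 ≡ 218
194^4 ≡ 218^2 = 47524 ≡ 222
194^8 ≡ 222^2 = 49284 ≡ 217
194^16 ≡ 217^2 = 47089 ≡ 140
194^32 ≡ 140^2 = 19600 ≡ 185
194^64 ≡ 185^2 = 34225 ≡ 337
194^128 ≡ 337^2 = 113569 ≡ 256
245 = 128 + 64 + 32 + 16 + 4 + 1, so 194^245 ≡ 256·337·185·140·222·194 ≡ 321 (mod 353)
245^2 = 60025 ≡ 15
245^4 ≡ 15^2 = 225
245^8 ≡ 225^2 = 50625 ≡ 146
245^16 ≡ 146^2 = 21316 ≡ 136
245^32 ≡ 136^2 = 18496 ≡ 140
245^64 ≡ 140^2 = 19600 ≡ 185
245^128 ≡ 185^2 = 34225 ≡ 337
245^256 ≡ 337^2 = 113569 ≡ 256
294 = 256 + 32 + 4 + 2, so 245^294 ≡ 256·140·225·15 ≡ 314 (mod 353)
y^r · r^s ≡ 321·314 = 100794 ≡ 189 (mod 353)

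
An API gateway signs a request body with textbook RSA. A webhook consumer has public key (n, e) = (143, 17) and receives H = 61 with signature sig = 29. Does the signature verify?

sig^2 ≡ 29^2 = 841 ≡ 126
sig^4 ≡ 126^2 = 15876 ≡ 3
sig^8 ≡ 3^2 = 9
sig^16 ≡ 9^2 = 81
17 = 16 + 1, so sig^17 ≡ 81·29 ≡ 61 (mod 143)
Since 61 equals the digest 61, verification succeeds.

verifies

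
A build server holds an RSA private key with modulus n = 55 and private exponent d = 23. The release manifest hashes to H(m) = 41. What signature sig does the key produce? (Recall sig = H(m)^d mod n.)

6

(H(m))^23 mod 55 = 6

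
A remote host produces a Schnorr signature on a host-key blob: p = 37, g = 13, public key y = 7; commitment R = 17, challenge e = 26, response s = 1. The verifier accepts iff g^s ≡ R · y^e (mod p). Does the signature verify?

g^s mod p:
13^1 mod 37 = 13
R · y^e mod p:
7^26 mod 37 = 16
17·16 = 272 ≡ 13 (mod 37)
13 ≡ 13 (mod 37); signature holds.

verifies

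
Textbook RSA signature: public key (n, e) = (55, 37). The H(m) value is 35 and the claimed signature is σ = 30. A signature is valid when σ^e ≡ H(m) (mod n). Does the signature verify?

σ^2 ≡ 30^2 = 900 ≡ 20
σ^4 ≡ 20^2 = 400 ≡ 15
σ^8 ≡ 15^2 = 225 ≡ 5
σ^16 ≡ 5^2 = 25
σ^32 ≡ 25^2 = 625 ≡ 20
37 = 32 + 4 + 1, so σ^37 ≡ 20·15·30 ≡ 35 (mod 55)
σ^37 mod 55 = 35 matches H(m).

verifies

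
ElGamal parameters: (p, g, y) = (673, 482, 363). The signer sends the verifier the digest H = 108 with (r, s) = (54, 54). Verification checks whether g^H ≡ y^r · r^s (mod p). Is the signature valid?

valid

Left side g^H mod p:
482^2 = 232324 ≡ 139
482^4 ≡ 139^2 = 19321 ≡ 477
482^8 ≡ 477^2 = 227529 ≡ 55
482^16 ≡ 55^2 = 3025 ≡ 333
482^32 ≡ 333^2 = 110889 ≡ 517
482^64 ≡ 517^2 = 267289 ≡ 108
108 = 64 + 32 + 8 + 4, so 482^108 ≡ 108·517·55·477 ≡ 276 (mod 673)
Right side y^r · r^s mod p:
363^2 = 131769 ≡ 534
363^4 ≡ 534^2 = 285156 ≡ 477
363^8 ≡ 477^2 = 227529 ≡ 55
363^16 ≡ 55^2 = 3025 ≡ 333
363^32 ≡ 333^2 = 110889 ≡ 517
54 = 32 + 16 + 4 + 2, so 363^54 ≡ 517·333·477·534 ≡ 578 (mod 673)
54^2 = 2916 ≡ 224
54^4 ≡ 224^2 = 50176 ≡ 374
54^8 ≡ 374^2 = 139876 ≡ 565
54^16 ≡ 565^2 = 319225 ≡ 223
54^32 ≡ 223^2 = 49729 ≡ 600
54 = 32 + 16 + 4 + 2, so 54^54 ≡ 600·223·374·224 ≡ 578 (mod 673)
578·578 = 334084 ≡ 276 (mod 673)
276 ≡ 276 (mod 673), so the signature is genuine.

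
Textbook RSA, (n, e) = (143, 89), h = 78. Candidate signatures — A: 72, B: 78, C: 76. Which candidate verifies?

Candidate A: Squares mod 143: 72^1≡72, 72^2≡36, 72^4≡9, 72^8≡81, 72^16≡126, 72^32≡3, 72^64≡9; 89 = 64 + 16 + 8 + 1, so 72^89 ≡ 9·126·81·72 ≡ 24 (mod 143)
Candidate B: Squares mod 143: 78^1≡78, 78^2≡78, 78^4≡78, 78^8≡78, 78^16≡78, 78^32≡78, 78^64≡78; 89 = 64 + 16 + 8 + 1, so 78^89 ≡ 78·78·78·78 ≡ 78 (mod 143)
  → matches h = 78
Candidate C: Squares mod 143: 76^1≡76, 76^2≡56, 76^4≡133, 76^8≡100, 76^16≡133, 76^32≡100, 76^64≡133; 89 = 64 + 16 + 8 + 1, so 76^89 ≡ 133·133·100·76 ≡ 98 (mod 143)

B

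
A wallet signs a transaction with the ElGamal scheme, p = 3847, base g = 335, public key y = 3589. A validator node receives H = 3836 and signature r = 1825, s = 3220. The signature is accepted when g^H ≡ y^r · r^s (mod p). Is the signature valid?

valid

Left side g^H mod p:
335^3836 mod 3847 = 1583
Right side y^r · r^s mod p:
3589^1825 mod 3847 = 1408
1825^3220 mod 3847 = 982
1408·982 = 1382656 ≡ 1583 (mod 3847)
1583 ≡ 1583 (mod 3847), so the signature is genuine.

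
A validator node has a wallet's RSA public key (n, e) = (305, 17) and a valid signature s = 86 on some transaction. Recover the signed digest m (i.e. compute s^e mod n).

76

s^2 ≡ 86^2 = 7396 ≡ 76
s^4 ≡ 76^2 = 5776 ≡ 286
s^8 ≡ 286^2 = 81796 ≡ 56
s^16 ≡ 56^2 = 3136 ≡ 86
17 = 16 + 1, so s^17 ≡ 86·86 ≡ 76 (mod 305)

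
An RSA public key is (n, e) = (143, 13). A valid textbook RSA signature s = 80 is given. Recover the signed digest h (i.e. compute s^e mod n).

93

Squares mod 143: s^1≡80, s^2≡108, s^4≡81, s^8≡126
13 = 8 + 4 + 1, so s^13 ≡ 126·81·80 ≡ 93 (mod 143)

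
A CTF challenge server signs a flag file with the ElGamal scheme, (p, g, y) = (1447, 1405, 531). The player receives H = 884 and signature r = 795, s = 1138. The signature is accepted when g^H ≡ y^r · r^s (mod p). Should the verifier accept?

accept

Left side g^H mod p:
1405^884 mod 1447 = 609
Right side y^r · r^s mod p:
531^795 mod 1447 = 796
795^1138 mod 1447 = 1166
796·1166 = 928136 ≡ 609 (mod 1447)
609 ≡ 609 (mod 1447), so the signature is genuine.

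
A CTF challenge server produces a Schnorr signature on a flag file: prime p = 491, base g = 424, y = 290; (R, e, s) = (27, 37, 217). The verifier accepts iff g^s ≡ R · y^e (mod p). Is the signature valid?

valid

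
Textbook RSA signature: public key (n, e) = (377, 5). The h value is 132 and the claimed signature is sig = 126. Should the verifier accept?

sig^2 ≡ 126^2 = 15876 ≡ 42
sig^4 ≡ 42^2 = 1764 ≡ 256
5 = 4 + 1, so sig^5 ≡ 256·126 ≡ 211 (mod 377)
sig^5 mod 377 = 211, but h = 132.

reject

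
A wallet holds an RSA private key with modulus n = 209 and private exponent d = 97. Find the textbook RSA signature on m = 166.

m^97 mod 209 = 155

155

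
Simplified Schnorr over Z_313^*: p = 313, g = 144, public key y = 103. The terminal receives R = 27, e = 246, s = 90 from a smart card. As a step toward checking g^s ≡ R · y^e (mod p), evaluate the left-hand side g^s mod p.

144^90 mod 313 = 58

58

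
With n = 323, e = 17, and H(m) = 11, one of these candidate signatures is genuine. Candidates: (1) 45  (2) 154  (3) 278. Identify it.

1

Candidate 1: Squares mod 323: 45^1≡45, 45^2≡87, 45^4≡140, 45^8≡220, 45^16≡273; 17 = 16 + 1, so 45^17 ≡ 273·45 ≡ 11 (mod 323)
  → matches H(m) = 11
Candidate 2: Squares mod 323: 154^1≡154, 154^2≡137, 154^4≡35, 154^8≡256, 154^16≡290; 17 = 16 + 1, so 154^17 ≡ 290·154 ≡ 86 (mod 323)
Candidate 3: Squares mod 323: 278^1≡278, 278^2≡87, 278^4≡140, 278^8≡220, 278^16≡273; 17 = 16 + 1, so 278^17 ≡ 273·278 ≡ 312 (mod 323)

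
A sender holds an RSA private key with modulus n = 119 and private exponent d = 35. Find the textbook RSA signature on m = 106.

64

m^2 ≡ 106^2 = 11236 ≡ 50
m^4 ≡ 50^2 = 2500 ≡ 1
m^8 ≡ 1^2 = 1
m^16 ≡ 1^2 = 1
m^32 ≡ 1^2 = 1
35 = 32 + 2 + 1, so m^35 ≡ 1·50·106 ≡ 64 (mod 119)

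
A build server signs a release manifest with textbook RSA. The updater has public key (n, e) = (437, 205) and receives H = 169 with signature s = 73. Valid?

s^2 ≡ 73^2 = 5329 ≡ 85
s^4 ≡ 85^2 = 7225 ≡ 233
s^8 ≡ 233^2 = 54289 ≡ 101
s^16 ≡ 101^2 = 10201 ≡ 150
s^32 ≡ 150^2 = 22500 ≡ 213
s^64 ≡ 213^2 = 45369 ≡ 358
s^128 ≡ 358^2 = 128164 ≡ 123
205 = 128 + 64 + 8 + 4 + 1, so s^205 ≡ 123·358·101·233·73 ≡ 169 (mod 437)
s^205 mod 437 = 169 matches H.

yes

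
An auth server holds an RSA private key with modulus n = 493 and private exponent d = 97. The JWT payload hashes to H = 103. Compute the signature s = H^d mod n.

426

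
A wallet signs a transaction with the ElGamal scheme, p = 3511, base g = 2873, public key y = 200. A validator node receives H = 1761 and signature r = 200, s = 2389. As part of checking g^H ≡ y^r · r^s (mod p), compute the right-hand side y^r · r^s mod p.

Squares mod 3511: 200^1≡200, 200^2≡1379, 200^4≡2190, 200^8≡74, 200^16≡1965, 200^32≡2636, 200^64≡227, 200^128≡2375
200 = 128 + 64 + 8, so 200^200 ≡ 2375·227·74 ≡ 3268 (mod 3511)
Squares mod 3511: 200^1≡200, 200^2≡1379, 200^4≡2190, 200^8≡74, 200^16≡1965, 200^32≡2636, 200^64≡227, 200^128≡2375, 200^256≡1959, 200^512≡158, 200^1024≡387, 200^2048≡2307
2389 = 2048 + 256 + 64 + 16 + 4 + 1, so 200^2389 ≡ 2307·1959·227·1965·2190·200 ≡ 1959 (mod 3511)
y^r · r^s ≡ 3268·1959 = 6402012 ≡ 1459 (mod 3511)

1459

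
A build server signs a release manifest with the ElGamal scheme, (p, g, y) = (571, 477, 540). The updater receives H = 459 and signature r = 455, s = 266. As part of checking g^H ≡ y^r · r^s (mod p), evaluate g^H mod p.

477^2 = 227529 ≡ 271
477^4 ≡ 271^2 = 73441 ≡ 353
477^8 ≡ 353^2 = 124609 ≡ 131
477^16 ≡ 131^2 = 17161 ≡ 31
477^32 ≡ 31^2 = 961 ≡ 390
477^64 ≡ 390^2 = 152100 ≡ 214
477^128 ≡ 214^2 = 45796 ≡ 116
477^256 ≡ 116^2 = 13456 ≡ 323
459 = 256 + 128 + 64 + 8 + 2 + 1, so 477^459 ≡ 323·116·214·131·271·477 ≡ 221 (mod 571)

221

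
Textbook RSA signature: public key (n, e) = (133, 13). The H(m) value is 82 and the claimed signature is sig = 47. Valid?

yes

sig^13 mod 133 = 82
sig^13 mod 133 = 82 matches H(m).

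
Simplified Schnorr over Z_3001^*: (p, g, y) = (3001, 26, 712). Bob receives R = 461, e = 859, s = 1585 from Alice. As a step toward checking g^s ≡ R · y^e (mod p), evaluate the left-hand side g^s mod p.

1812

26^2 = 676
26^4 ≡ 676^2 = 456976 ≡ 824
26^8 ≡ 824^2 = 678976 ≡ 750
26^16 ≡ 750^2 = 562500 ≡ 1313
26^32 ≡ 1313^2 = 1723969 ≡ 1395
26^64 ≡ 1395^2 = 1946025 ≡ 1377
26^128 ≡ 1377^2 = 1896129 ≡ 2498
26^256 ≡ 2498^2 = 6240004 ≡ 925
26^512 ≡ 925^2 = 855625 ≡ 340
26^1024 ≡ 340^2 = 115600 ≡ 1562
1585 = 1024 + 512 + 32 + 16 + 1, so 26^1585 ≡ 1562·340·1395·1313·26 ≡ 1812 (mod 3001)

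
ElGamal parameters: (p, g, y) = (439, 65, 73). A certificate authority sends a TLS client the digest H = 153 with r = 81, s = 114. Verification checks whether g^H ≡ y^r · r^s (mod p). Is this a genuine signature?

Left side g^H mod p:
65^153 mod 439 = 433
Right side y^r · r^s mod p:
73^81 mod 439 = 220
81^114 mod 439 = 355
220·355 = 78100 ≡ 397 (mod 439)
433 ≠ 397, so verification fails.

forged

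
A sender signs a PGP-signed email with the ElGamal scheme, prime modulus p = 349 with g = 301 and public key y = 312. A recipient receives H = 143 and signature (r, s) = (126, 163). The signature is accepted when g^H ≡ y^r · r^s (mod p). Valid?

yes

Left side g^H mod p:
Squares mod 349: 301^1≡301, 301^2≡210, 301^4≡126, 301^8≡171, 301^16≡274, 301^32≡41, 301^64≡285, 301^128≡257
143 = 128 + 8 + 4 + 2 + 1, so 301^143 ≡ 257·171·126·210·301 ≡ 118 (mod 349)
Right side y^r · r^s mod p:
Squares mod 349: 312^1≡312, 312^2≡322, 312^4≡31, 312^8≡263, 312^16≡67, 312^32≡301, 312^64≡210
126 = 64 + 32 + 16 + 8 + 4 + 2, so 312^126 ≡ 210·301·67·263·31·322 ≡ 228 (mod 349)
Squares mod 349: 126^1≡126, 126^2≡171, 126^4≡274, 126^8≡41, 126^16≡285, 126^32≡257, 126^64≡88, 126^128≡66
163 = 128 + 32 + 2 + 1, so 126^163 ≡ 66·257·171·126 ≡ 224 (mod 349)
228·224 = 51072 ≡ 118 (mod 349)
118 ≡ 118 (mod 349), so the signature is genuine.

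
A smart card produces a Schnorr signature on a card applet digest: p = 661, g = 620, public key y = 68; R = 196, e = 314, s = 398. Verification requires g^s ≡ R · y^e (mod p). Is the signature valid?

valid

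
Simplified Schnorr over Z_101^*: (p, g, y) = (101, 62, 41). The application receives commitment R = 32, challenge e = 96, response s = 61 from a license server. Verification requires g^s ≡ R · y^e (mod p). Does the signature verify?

does not verify

g^s mod p:
Squares mod 101: 62^1≡62, 62^2≡6, 62^4≡36, 62^8≡84, 62^16≡87, 62^32≡95
61 = 32 + 16 + 8 + 4 + 1, so 62^61 ≡ 95·87·84·36·62 ≡ 62 (mod 101)
R · y^e mod p:
Squares mod 101: 41^1≡41, 41^2≡65, 41^4≡84, 41^8≡87, 41^16≡95, 41^32≡36, 41^64≡84
96 = 64 + 32, so 41^96 ≡ 84·36 ≡ 95 (mod 101)
32·95 = 3040 ≡ 10 (mod 101)
62 ≠ 10; the check fails.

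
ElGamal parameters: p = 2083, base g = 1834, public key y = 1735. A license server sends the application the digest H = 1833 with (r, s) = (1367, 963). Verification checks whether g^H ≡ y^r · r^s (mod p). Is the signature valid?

invalid

Left side g^H mod p:
Squares mod 2083: 1834^1≡1834, 1834^2≡1594, 1834^4≡1659, 1834^8≡638, 1834^16≡859, 1834^32≡499, 1834^64≡1124, 1834^128≡1078, 1834^256≡1853, 1834^512≡825, 1834^1024≡1567
1833 = 1024 + 512 + 256 + 32 + 8 + 1, so 1834^1833 ≡ 1567·825·1853·499·638·1834 ≡ 1782 (mod 2083)
Right side y^r · r^s mod p:
Squares mod 2083: 1735^1≡1735, 1735^2≡290, 1735^4≡780, 1735^8≡164, 1735^16≡1900, 1735^32≡161, 1735^64≡925, 1735^128≡1595, 1735^256≡682, 1735^512≡615, 1735^1024≡1202
1367 = 1024 + 256 + 64 + 16 + 4 + 2 + 1, so 1735^1367 ≡ 1202·682·925·1900·780·290·1735 ≡ 1210 (mod 2083)
Squares mod 2083: 1367^1≡1367, 1367^2≡238, 1367^4≡403, 1367^8≡2018, 1367^16≡59, 1367^32≡1398, 1367^64≡550, 1367^128≡465, 1367^256≡1676, 1367^512≡1092
963 = 512 + 256 + 128 + 64 + 2 + 1, so 1367^963 ≡ 1092·1676·465·550·238·1367 ≡ 1177 (mod 2083)
1210·1177 = 1424170 ≡ 1481 (mod 2083)
1782 ≠ 1481, so verification fails.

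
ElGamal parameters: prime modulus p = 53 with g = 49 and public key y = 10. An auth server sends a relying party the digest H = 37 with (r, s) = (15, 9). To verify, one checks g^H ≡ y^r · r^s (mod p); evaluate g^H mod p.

49^2 = 2401 ≡ 16
49^4 ≡ 16^2 = 256 ≡ 44
49^8 ≡ 44^2 = 1936 ≡ 28
49^16 ≡ 28^2 = 784 ≡ 42
49^32 ≡ 42^2 = 1764 ≡ 15
37 = 32 + 4 + 1, so 49^37 ≡ 15·44·49 ≡ 10 (mod 53)

10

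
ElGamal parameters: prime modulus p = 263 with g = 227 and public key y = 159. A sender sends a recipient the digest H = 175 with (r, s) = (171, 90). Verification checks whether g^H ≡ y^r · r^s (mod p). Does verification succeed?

Left side g^H mod p:
Squares mod 263: 227^1≡227, 227^2≡244, 227^4≡98, 227^8≡136, 227^16≡86, 227^32≡32, 227^64≡235, 227^128≡258
175 = 128 + 32 + 8 + 4 + 2 + 1, so 227^175 ≡ 258·32·136·98·244·227 ≡ 90 (mod 263)
Right side y^r · r^s mod p:
Squares mod 263: 159^1≡159, 159^2≡33, 159^4≡37, 159^8≡54, 159^16≡23, 159^32≡3, 159^64≡9, 159^128≡81
171 = 128 + 32 + 8 + 2 + 1, so 159^171 ≡ 81·3·54·33·159 ≡ 101 (mod 263)
Squares mod 263: 171^1≡171, 171^2≡48, 171^4≡200, 171^8≡24, 171^16≡50, 171^32≡133, 171^64≡68
90 = 64 + 16 + 8 + 2, so 171^90 ≡ 68·50·24·48 ≡ 204 (mod 263)
101·204 = 20604 ≡ 90 (mod 263)
90 ≡ 90 (mod 263), so the signature is genuine.

passes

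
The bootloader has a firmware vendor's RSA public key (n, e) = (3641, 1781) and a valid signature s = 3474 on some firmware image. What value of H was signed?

s^2 ≡ 3474^2 = 12068676 ≡ 2402
s^4 ≡ 2402^2 = 5769604 ≡ 2260
s^8 ≡ 2260^2 = 5107600 ≡ 2918
s^16 ≡ 2918^2 = 8514724 ≡ 2066
s^32 ≡ 2066^2 = 4268356 ≡ 1104
s^64 ≡ 1104^2 = 1218816 ≡ 2722
s^128 ≡ 2722^2 = 7409284 ≡ 3490
s^256 ≡ 3490^2 = 12180100 ≡ 955
s^512 ≡ 955^2 = 912025 ≡ 1775
s^1024 ≡ 1775^2 = 3150625 ≡ 1160
1781 = 1024 + 512 + 128 + 64 + 32 + 16 + 4 + 1, so s^1781 ≡ 1160·1775·3490·2722·1104·2066·2260·3474 ≡ 3199 (mod 3641)

3199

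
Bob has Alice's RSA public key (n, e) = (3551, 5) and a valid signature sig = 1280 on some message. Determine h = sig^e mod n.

2134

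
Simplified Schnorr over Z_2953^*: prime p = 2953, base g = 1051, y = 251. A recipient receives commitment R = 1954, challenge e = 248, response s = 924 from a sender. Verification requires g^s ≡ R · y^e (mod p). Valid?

g^s mod p:
Squares mod 2953: 1051^1≡1051, 1051^2≡179, 1051^4≡2511, 1051^8≡466, 1051^16≡1587, 1051^32≡2613, 1051^64≡433, 1051^128≡1450, 1051^256≡2917, 1051^512≡1296
924 = 512 + 256 + 128 + 16 + 8 + 4, so 1051^924 ≡ 1296·2917·1450·1587·466·2511 ≡ 2243 (mod 2953)
R · y^e mod p:
Squares mod 2953: 251^1≡251, 251^2≡988, 251^4≡1654, 251^8≡1238, 251^16≡37, 251^32≡1369, 251^64≡1959, 251^128≡1734
248 = 128 + 64 + 32 + 16 + 8, so 251^248 ≡ 1734·1959·1369·37·1238 ≡ 988 (mod 2953)
1954·988 = 1930552 ≡ 2243 (mod 2953)
2243 ≡ 2243 (mod 2953); signature holds.

yes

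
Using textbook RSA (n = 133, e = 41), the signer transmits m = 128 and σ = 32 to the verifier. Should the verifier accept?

accept

σ^2 ≡ 32^2 = 1024 ≡ 93
σ^4 ≡ 93^2 = 8649 ≡ 4
σ^8 ≡ 4^2 = 16
σ^16 ≡ 16^2 = 256 ≡ 123
σ^32 ≡ 123^2 = 15129 ≡ 100
41 = 32 + 8 + 1, so σ^41 ≡ 100·16·32 ≡ 128 (mod 133)
σ^41 mod 133 = 128 matches m.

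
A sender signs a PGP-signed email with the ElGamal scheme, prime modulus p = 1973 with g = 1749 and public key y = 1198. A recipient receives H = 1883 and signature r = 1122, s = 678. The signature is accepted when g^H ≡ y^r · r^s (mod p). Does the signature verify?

does not verify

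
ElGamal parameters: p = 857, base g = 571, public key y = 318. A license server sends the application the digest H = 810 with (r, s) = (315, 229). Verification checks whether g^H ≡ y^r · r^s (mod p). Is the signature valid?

Left side g^H mod p:
Squares mod 857: 571^1≡571, 571^2≡381, 571^4≡328, 571^8≡459, 571^16≡716, 571^32≡170, 571^64≡619, 571^128≡82, 571^256≡725, 571^512≡284
810 = 512 + 256 + 32 + 8 + 2, so 571^810 ≡ 284·725·170·459·381 ≡ 575 (mod 857)
Right side y^r · r^s mod p:
Squares mod 857: 318^1≡318, 318^2≡855, 318^4≡4, 318^8≡16, 318^16≡256, 318^32≡404, 318^64≡386, 318^128≡735, 318^256≡315
315 = 256 + 32 + 16 + 8 + 2 + 1, so 318^315 ≡ 315·404·256·16·855·318 ≡ 706 (mod 857)
Squares mod 857: 315^1≡315, 315^2≡670, 315^4≡689, 315^8≡800, 315^16≡678, 315^32≡332, 315^64≡528, 315^128≡259
229 = 128 + 64 + 32 + 4 + 1, so 315^229 ≡ 259·528·332·689·315 ≡ 549 (mod 857)
706·549 = 387594 ≡ 230 (mod 857)
575 ≠ 230, so verification fails.

invalid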